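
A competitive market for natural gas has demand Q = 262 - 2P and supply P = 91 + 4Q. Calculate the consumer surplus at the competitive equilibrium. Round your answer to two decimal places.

Rewriting demand in inverse form: P = 131 - 0.5Q.
Setting demand equal to supply, 40 = 4.5Q, so Q* = 8.8889 and P* = 126.5556.
The demand choke price is 131, so CS = (1/2)(Q*)(131 - P*) = (1/2)(8.8889)(4.4444) = 19.7531.

19.75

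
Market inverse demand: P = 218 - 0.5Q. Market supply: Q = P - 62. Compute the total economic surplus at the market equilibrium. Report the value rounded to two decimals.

8112.00

Rewriting supply in inverse form: P = 62 + Q.
Setting demand equal to supply, 156 = 1.5Q, so Q* = 104 and P* = 166.
Total surplus is the full triangle between the curves from 0 to Q*: (1/2)(104)(218 - 62) = 8112.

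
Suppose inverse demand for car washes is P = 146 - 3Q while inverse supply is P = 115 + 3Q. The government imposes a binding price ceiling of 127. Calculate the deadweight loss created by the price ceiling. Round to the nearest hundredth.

4.08

Free-market equilibrium: 146 - 3Q = 115 + 3Q gives Q* = 5.1667, P* = 130.5.
At the ceiling price 127, quantity supplied is (127 - 115)/3 = 4; supply is the short side, so Q = 4 trades at P = 127.
At Q = 4 the demand price is 134 and the supply price is 127. Deadweight loss is the triangle between the curves from 4 to 5.1667: (1/2)(134 - 127)(5.1667 - 4) = 4.0833.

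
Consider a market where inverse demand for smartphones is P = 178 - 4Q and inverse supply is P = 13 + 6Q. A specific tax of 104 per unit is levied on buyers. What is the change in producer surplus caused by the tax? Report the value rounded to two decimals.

-705.12

Without the tax, 178 - 4Q = 13 + 6Q so Q* = 16.5 and P* = 112.
With the tax, buyers' net willingness to pay falls by 104: (178 - 104) - 4Q = 13 + 6Q, so Q_t = 6.1. Buyers pay P_b = 153.6; sellers receive P_s = P_b - 104 = 49.6.
Producers lose the trapezoid between P_s and P* out to Q_t plus the triangle from Q_t to Q*: change in PS = 111.63 - 816.75 = -705.12.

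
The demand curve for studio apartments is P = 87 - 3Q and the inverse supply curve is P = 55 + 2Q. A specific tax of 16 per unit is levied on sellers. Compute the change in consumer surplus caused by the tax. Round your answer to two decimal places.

Without the tax, 87 - 3Q = 55 + 2Q so Q* = 6.4 and P* = 67.8.
A tax on sellers shifts supply up by 16: 87 - 3Q = 55 + 2Q + 16, so Q_t = 3.2. Buyers pay P_b = 77.4; sellers receive P_s = P_b - 16 = 61.4.
Consumers lose the trapezoid between P* and P_b out to Q_t plus the triangle from Q_t to Q*: change in CS = 15.36 - 61.44 = -46.08.

-46.08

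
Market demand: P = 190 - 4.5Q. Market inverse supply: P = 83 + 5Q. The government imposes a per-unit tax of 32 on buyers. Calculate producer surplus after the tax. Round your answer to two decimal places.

155.82

Without the tax, 190 - 4.5Q = 83 + 5Q so Q* = 11.2632 and P* = 139.3158.
A tax on buyers shifts demand down by 32: (190 - 32) - 4.5Q = 83 + 5Q, so Q_t = 7.8947. Buyers pay P_b = 154.4737; sellers receive P_s = P_b - 32 = 122.4737.
Producer surplus is the triangle above supply below P_s: (1/2)(7.8947)(122.4737 - 83) = 155.8172.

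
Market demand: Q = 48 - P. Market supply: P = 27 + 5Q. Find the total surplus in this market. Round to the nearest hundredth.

Rewriting demand in inverse form: P = 48 - Q.
Equilibrium: 48 - Q = 27 + 5Q, so Q* = 3.5 and P* = 44.5.
CS = (1/2)(3.5)(3.5) = 6.125 and PS = (1/2)(3.5)(17.5) = 30.625, so total surplus = 36.75.

36.75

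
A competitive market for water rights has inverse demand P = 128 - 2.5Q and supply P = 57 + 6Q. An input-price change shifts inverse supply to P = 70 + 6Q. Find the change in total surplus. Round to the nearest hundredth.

-98.65

Initial equilibrium: Q_0 = 8.3529, P_0 = 107.1176; CS_0 = (1/2)(8.3529)(20.8824) = 87.2145, PS_0 = (1/2)(8.3529)(50.1176) = 209.3149.
New equilibrium: 128 - 2.5Q = 70 + 6Q gives Q_1 = 6.8235, P_1 = 110.9412; CS_1 = 58.2007, PS_1 = 139.6817.
Change in total surplus = (58.2007 + 139.6817) - (87.2145 + 209.3149) = -98.6471.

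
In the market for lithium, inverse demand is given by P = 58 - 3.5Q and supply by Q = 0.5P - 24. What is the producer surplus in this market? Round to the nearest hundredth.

3.31

Rewriting supply in inverse form: P = 48 + 2Q.
Setting demand equal to supply, 10 = 5.5Q, so Q* = 1.8182 and P* = 51.6364.
The supply curve's price intercept is 48, so PS = (1/2)(Q*)(P* - 48) = (1/2)(1.8182)(3.6364) = 3.3058.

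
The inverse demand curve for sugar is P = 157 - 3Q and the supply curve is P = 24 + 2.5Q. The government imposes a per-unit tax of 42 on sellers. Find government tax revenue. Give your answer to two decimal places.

694.91

Pre-tax equilibrium: 157 - 3Q = 24 + 2.5Q gives Q* = 24.1818, P* = 84.4545.
A tax on sellers shifts supply up by 42: 157 - 3Q = 24 + 2.5Q + 42, so Q_t = 16.5455. Buyers pay P_b = 107.3636; sellers receive P_s = P_b - 42 = 65.3636.
Revenue is the tax times quantity traded: 42 x 16.5455 = 694.9091.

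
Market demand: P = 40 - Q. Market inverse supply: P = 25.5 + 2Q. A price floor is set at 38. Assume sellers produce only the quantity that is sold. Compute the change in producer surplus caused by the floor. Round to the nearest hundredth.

-2.36

Free-market equilibrium: 40 - Q = 25.5 + 2Q gives Q* = 4.8333, P* = 35.1667.
At the floor price 38, quantity demanded is (40 - 38)/1 = 2; demand is the short side, so Q = 2 trades at P = 38.
PS goes from (1/2)(4.8333)(9.6667) = 23.3611 to 21 (computed as (38 - 25.5)(2) - (1/2)(2)(2)^2), a change of -2.3611.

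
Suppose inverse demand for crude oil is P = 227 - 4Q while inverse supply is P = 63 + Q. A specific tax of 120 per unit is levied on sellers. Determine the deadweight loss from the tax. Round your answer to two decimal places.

Pre-tax equilibrium: 227 - 4Q = 63 + Q gives Q* = 32.8, P* = 95.8.
With the tax, sellers need 120 more per unit: 227 - 4Q = 63 + Q + 120, so Q_t = 8.8. Buyers pay P_b = 191.8; sellers receive P_s = P_b - 120 = 71.8.
Deadweight loss is the triangle between the curves from Q_t to Q*: (1/2)(32.8 - 8.8)(120) = 1440.

1440.00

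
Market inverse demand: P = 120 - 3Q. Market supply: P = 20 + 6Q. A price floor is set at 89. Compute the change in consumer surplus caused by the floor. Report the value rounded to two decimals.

-25.02

Free-market equilibrium: 120 - 3Q = 20 + 6Q gives Q* = 11.1111, P* = 86.6667.
At P = 89, buyers demand (120 - 89)/3 = 10.3333 while sellers would supply more, so the quantity traded is 10.3333 at price 89.
CS goes from (1/2)(11.1111)(33.3333) = 185.1852 to 160.1667 (computed as (120 - 89)(10.3333) - (1/2)(3)(10.3333)^2), a change of -25.0185.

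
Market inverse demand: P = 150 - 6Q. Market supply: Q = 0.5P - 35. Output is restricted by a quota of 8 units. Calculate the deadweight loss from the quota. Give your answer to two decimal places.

16.00

Rewriting supply in inverse form: P = 70 + 2Q.
Unrestricted equilibrium: Q* = (150 - 70)/(6 + 2) = 10.
At Q = 8 the demand price is 150 - 6(8) = 102 and the supply price is 70 + 2(8) = 86.
Deadweight loss is the triangle between the curves from 8 to 10: (1/2)(102 - 86)(10 - 8) = 16.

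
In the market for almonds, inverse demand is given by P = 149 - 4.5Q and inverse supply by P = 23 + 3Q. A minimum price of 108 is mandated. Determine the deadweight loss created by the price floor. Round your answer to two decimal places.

Without the control, 149 - 4.5Q = 23 + 3Q so Q* = 16.8 and P* = 73.4.
At P = 108, buyers demand (149 - 108)/4.5 = 9.1111 while sellers would supply more, so the quantity traded is 9.1111 at price 108.
The lost-trades triangle has base Q* - 9.1111 = 7.6889 and height equal to the gap between the curves at Q = 9.1111, which is 108 - 50.3333 = 57.6667. DWL = (1/2)(7.6889)(57.6667) = 221.6963.

221.70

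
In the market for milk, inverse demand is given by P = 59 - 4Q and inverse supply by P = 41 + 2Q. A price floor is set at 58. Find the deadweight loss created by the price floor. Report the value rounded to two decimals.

Without the control, 59 - 4Q = 41 + 2Q so Q* = 3 and P* = 47.
At the floor price 58, quantity demanded is (59 - 58)/4 = 0.25; demand is the short side, so Q = 0.25 trades at P = 58.
At Q = 0.25 the demand price is 58 and the supply price is 41.5. Deadweight loss is the triangle between the curves from 0.25 to 3: (1/2)(58 - 41.5)(3 - 0.25) = 22.6875.

22.69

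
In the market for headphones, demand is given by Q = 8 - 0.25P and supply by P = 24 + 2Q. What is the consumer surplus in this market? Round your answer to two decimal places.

3.56

Rewriting demand in inverse form: P = 32 - 4Q.
Set 32 - 4Q = 24 + 2Q, which gives 8 = 6Q, so Q* = 1.3333 and P* = 32 - 4(1.3333) = 26.6667.
The demand choke price is 32, so CS = (1/2)(Q*)(32 - P*) = (1/2)(1.3333)(5.3333) = 3.5556.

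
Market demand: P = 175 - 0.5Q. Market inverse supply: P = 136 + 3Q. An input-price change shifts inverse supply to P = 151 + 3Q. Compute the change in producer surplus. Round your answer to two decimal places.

Initial equilibrium: Q_0 = 11.1429, P_0 = 169.4286; CS_0 = (1/2)(11.1429)(5.5714) = 31.0408, PS_0 = (1/2)(11.1429)(33.4286) = 186.2449.
New equilibrium: 175 - 0.5Q = 151 + 3Q gives Q_1 = 6.8571, P_1 = 171.5714; CS_1 = 11.7551, PS_1 = 70.5306.
Change in producer surplus = 70.5306 - 186.2449 = -115.7143.

-115.71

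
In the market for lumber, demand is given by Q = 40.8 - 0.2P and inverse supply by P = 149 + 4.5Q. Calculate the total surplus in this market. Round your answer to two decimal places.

159.21

Rewriting demand in inverse form: P = 204 - 5Q.
Setting demand equal to supply, 55 = 9.5Q, so Q* = 5.7895 and P* = 175.0526.
CS = (1/2)(5.7895)(28.9474) = 83.795 and PS = (1/2)(5.7895)(26.0526) = 75.4155, so total surplus = 159.2105.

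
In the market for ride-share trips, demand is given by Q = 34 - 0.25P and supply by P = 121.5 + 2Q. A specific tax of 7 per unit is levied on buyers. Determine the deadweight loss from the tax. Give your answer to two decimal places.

4.08

Rewriting demand in inverse form: P = 136 - 4Q.
Pre-tax equilibrium: 136 - 4Q = 121.5 + 2Q gives Q* = 2.4167, P* = 126.3333.
A tax on buyers shifts demand down by 7: (136 - 7) - 4Q = 121.5 + 2Q, so Q_t = 1.25. Buyers pay P_b = 131; sellers receive P_s = P_b - 7 = 124.
The welfare triangle lost has base Q* - Q_t = 1.1667 and height t = 7, so DWL = (1/2)(1.1667)(7) = 4.0833.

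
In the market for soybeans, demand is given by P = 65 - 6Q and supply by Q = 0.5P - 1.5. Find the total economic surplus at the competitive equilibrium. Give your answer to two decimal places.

240.25

Rewriting supply in inverse form: P = 3 + 2Q.
Equilibrium: 65 - 6Q = 3 + 2Q, so Q* = 7.75 and P* = 18.5.
Total surplus is the full triangle between the curves from 0 to Q*: (1/2)(7.75)(65 - 3) = 240.25.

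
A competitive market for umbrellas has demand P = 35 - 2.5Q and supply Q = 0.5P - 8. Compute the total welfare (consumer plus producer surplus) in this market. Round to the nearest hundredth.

40.11

Rewriting supply in inverse form: P = 16 + 2Q.
Set 35 - 2.5Q = 16 + 2Q, which gives 19 = 4.5Q, so Q* = 4.2222 and P* = 35 - 2.5(4.2222) = 24.4444.
CS = (1/2)(4.2222)(10.5556) = 22.284 and PS = (1/2)(4.2222)(8.4444) = 17.8272, so total surplus = 40.1111.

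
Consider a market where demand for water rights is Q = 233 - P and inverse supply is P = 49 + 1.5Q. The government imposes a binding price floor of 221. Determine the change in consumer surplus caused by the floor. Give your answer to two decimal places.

Rewriting demand in inverse form: P = 233 - Q.
Free-market equilibrium: 233 - Q = 49 + 1.5Q gives Q* = 73.6, P* = 159.4.
At P = 221, buyers demand (233 - 221)/1 = 12 while sellers would supply more, so the quantity traded is 12 at price 221.
CS goes from (1/2)(73.6)(73.6) = 2708.48 to 72 (computed as (233 - 221)(12) - (1/2)(1)(12)^2), a change of -2636.48.

-2636.48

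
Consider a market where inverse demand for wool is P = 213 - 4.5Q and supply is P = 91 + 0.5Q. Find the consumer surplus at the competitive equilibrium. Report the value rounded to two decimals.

1339.56

Equilibrium: 213 - 4.5Q = 91 + 0.5Q, so Q* = 24.4 and P* = 103.2.
Consumer surplus is the triangle under demand above P*: (1/2)(24.4)(213 - 103.2) = (1/2)(24.4)(109.8) = 1339.56.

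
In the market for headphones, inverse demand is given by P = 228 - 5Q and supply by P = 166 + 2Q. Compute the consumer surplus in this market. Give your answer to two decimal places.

Equilibrium: 228 - 5Q = 166 + 2Q, so Q* = 8.8571 and P* = 183.7143.
Consumer surplus is the triangle under demand above P*: (1/2)(8.8571)(228 - 183.7143) = (1/2)(8.8571)(44.2857) = 196.1224.

196.12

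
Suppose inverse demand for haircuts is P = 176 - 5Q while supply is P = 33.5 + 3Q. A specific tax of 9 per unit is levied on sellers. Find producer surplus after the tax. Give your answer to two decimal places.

Without the tax, 176 - 5Q = 33.5 + 3Q so Q* = 17.8125 and P* = 86.9375.
A tax on sellers shifts supply up by 9: 176 - 5Q = 33.5 + 3Q + 9, so Q_t = 16.6875. Buyers pay P_b = 92.5625; sellers receive P_s = P_b - 9 = 83.5625.
Producer surplus is the triangle above supply below P_s: (1/2)(16.6875)(83.5625 - 33.5) = 417.709.

417.71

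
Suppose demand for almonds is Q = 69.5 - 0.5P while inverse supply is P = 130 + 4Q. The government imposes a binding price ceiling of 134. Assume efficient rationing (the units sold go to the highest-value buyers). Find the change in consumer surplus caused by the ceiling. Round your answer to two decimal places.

1.75

Rewriting demand in inverse form: P = 139 - 2Q.
Free-market equilibrium: 139 - 2Q = 130 + 4Q gives Q* = 1.5, P* = 136.
At P = 134, sellers supply (134 - 130)/4 = 1 while buyers want more, so the quantity traded is 1 at price 134.
CS goes from (1/2)(1.5)(3) = 2.25 to 4 (computed as (139 - 134)(1) - (1/2)(2)(1)^2), a change of 1.75.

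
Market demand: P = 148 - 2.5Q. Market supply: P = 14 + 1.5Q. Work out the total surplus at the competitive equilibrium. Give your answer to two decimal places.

2244.50

Equilibrium: 148 - 2.5Q = 14 + 1.5Q, so Q* = 33.5 and P* = 64.25.
Total surplus is the full triangle between the curves from 0 to Q*: (1/2)(33.5)(148 - 14) = 2244.5.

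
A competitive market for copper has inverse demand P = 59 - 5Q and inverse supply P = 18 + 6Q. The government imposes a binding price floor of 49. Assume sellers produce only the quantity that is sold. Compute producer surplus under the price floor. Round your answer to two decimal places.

Free-market equilibrium: 59 - 5Q = 18 + 6Q gives Q* = 3.7273, P* = 40.3636.
At the floor price 49, quantity demanded is (59 - 49)/5 = 2; demand is the short side, so Q = 2 trades at P = 49.
The supply price at Q = 2 is 30. PS is the trapezoid between 49 and supply over [0, 2]: (1/2)[(49 - 18) + (49 - 30)](2) = 50.

50.00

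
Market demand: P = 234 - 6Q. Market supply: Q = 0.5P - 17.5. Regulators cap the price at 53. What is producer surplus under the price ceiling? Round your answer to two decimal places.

Rewriting supply in inverse form: P = 35 + 2Q.
Free-market equilibrium: 234 - 6Q = 35 + 2Q gives Q* = 24.875, P* = 84.75.
At the ceiling price 53, quantity supplied is (53 - 35)/2 = 9; supply is the short side, so Q = 9 trades at P = 53.
PS is the triangle above supply below 53: (1/2)(9)(53 - 35) = 81.

81.00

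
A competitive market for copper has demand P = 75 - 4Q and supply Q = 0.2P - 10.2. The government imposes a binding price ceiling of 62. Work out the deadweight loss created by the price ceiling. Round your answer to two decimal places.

0.98

Rewriting supply in inverse form: P = 51 + 5Q.
Free-market equilibrium: 75 - 4Q = 51 + 5Q gives Q* = 2.6667, P* = 64.3333.
At P = 62, sellers supply (62 - 51)/5 = 2.2 while buyers want more, so the quantity traded is 2.2 at price 62.
At Q = 2.2 the demand price is 66.2 and the supply price is 62. Deadweight loss is the triangle between the curves from 2.2 to 2.6667: (1/2)(66.2 - 62)(2.6667 - 2.2) = 0.98.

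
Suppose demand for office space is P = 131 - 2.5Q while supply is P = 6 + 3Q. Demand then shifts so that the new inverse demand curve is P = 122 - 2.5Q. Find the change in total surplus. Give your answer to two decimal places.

Initial equilibrium: Q_0 = 22.7273, P_0 = 74.1818; CS_0 = (1/2)(22.7273)(56.8182) = 645.6612, PS_0 = (1/2)(22.7273)(68.1818) = 774.7934.
New equilibrium: 122 - 2.5Q = 6 + 3Q gives Q_1 = 21.0909, P_1 = 69.2727; CS_1 = 556.0331, PS_1 = 667.2397.
Change in total surplus = (556.0331 + 667.2397) - (645.6612 + 774.7934) = -197.1818.

-197.18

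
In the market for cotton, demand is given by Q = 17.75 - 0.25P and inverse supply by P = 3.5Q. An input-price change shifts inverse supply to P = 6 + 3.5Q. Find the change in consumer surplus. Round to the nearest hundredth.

-29.01

Rewriting demand in inverse form: P = 71 - 4Q.
Initial equilibrium: Q_0 = 9.4667, P_0 = 33.1333; CS_0 = (1/2)(9.4667)(37.8667) = 179.2356, PS_0 = (1/2)(9.4667)(33.1333) = 156.8311.
New equilibrium: 71 - 4Q = 6 + 3.5Q gives Q_1 = 8.6667, P_1 = 36.3333; CS_1 = 150.2222, PS_1 = 131.4444.
Change in consumer surplus = 150.2222 - 179.2356 = -29.0133.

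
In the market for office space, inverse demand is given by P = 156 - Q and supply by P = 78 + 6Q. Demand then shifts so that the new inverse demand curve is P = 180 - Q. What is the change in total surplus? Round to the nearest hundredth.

308.57

Initial equilibrium: Q_0 = 11.1429, P_0 = 144.8571; CS_0 = (1/2)(11.1429)(11.1429) = 62.0816, PS_0 = (1/2)(11.1429)(66.8571) = 372.4898.
New equilibrium: 180 - Q = 78 + 6Q gives Q_1 = 14.5714, P_1 = 165.4286; CS_1 = 106.1633, PS_1 = 636.9796.
Change in total surplus = (106.1633 + 636.9796) - (62.0816 + 372.4898) = 308.5714.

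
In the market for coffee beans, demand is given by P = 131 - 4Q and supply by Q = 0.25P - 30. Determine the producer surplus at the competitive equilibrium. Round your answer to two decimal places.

3.78

Rewriting supply in inverse form: P = 120 + 4Q.
Equilibrium: 131 - 4Q = 120 + 4Q, so Q* = 1.375 and P* = 125.5.
The supply curve's price intercept is 120, so PS = (1/2)(Q*)(P* - 120) = (1/2)(1.375)(5.5) = 3.7812.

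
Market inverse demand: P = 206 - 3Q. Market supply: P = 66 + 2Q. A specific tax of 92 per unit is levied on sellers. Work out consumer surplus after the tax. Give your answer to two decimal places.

Without the tax, 206 - 3Q = 66 + 2Q so Q* = 28 and P* = 122.
A tax on sellers shifts supply up by 92: 206 - 3Q = 66 + 2Q + 92, so Q_t = 9.6. Buyers pay P_b = 177.2; sellers receive P_s = P_b - 92 = 85.2.
CS = (1/2)(Q_t)(206 - P_b) = (1/2)(9.6)(28.8) = 138.24.

138.24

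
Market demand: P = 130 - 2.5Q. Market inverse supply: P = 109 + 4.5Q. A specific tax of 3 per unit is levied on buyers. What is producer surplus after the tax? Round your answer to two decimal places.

Pre-tax equilibrium: 130 - 2.5Q = 109 + 4.5Q gives Q* = 3, P* = 122.5.
With the tax, buyers' net willingness to pay falls by 3: (130 - 3) - 2.5Q = 109 + 4.5Q, so Q_t = 2.5714. Buyers pay P_b = 123.5714; sellers receive P_s = P_b - 3 = 120.5714.
PS = (1/2)(Q_t)(P_s - 109) = (1/2)(2.5714)(11.5714) = 14.8776.

14.88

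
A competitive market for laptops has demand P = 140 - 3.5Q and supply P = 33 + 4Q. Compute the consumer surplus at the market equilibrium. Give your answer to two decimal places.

356.19

Setting demand equal to supply, 107 = 7.5Q, so Q* = 14.2667 and P* = 90.0667.
CS is the area between the demand curve and P* from 0 to Q*: (1/2)(14.2667)(49.9333) = 356.1911.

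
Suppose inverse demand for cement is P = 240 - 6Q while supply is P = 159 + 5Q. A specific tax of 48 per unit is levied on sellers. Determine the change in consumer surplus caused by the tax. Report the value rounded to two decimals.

Without the tax, 240 - 6Q = 159 + 5Q so Q* = 7.3636 and P* = 195.8182.
With the tax, sellers need 48 more per unit: 240 - 6Q = 159 + 5Q + 48, so Q_t = 3. Buyers pay P_b = 222; sellers receive P_s = P_b - 48 = 174.
CS falls from (1/2)(7.3636)(44.1818) = 162.6694 to (1/2)(3)(18) = 27, a change of -135.6694.

-135.67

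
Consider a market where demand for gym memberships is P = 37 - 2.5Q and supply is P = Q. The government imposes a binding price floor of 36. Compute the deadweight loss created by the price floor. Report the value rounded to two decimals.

Without the control, 37 - 2.5Q = Q so Q* = 10.5714 and P* = 10.5714.
At P = 36, buyers demand (37 - 36)/2.5 = 0.4 while sellers would supply more, so the quantity traded is 0.4 at price 36.
The lost-trades triangle has base Q* - 0.4 = 10.1714 and height equal to the gap between the curves at Q = 0.4, which is 36 - 0.4 = 35.6. DWL = (1/2)(10.1714)(35.6) = 181.0514.

181.05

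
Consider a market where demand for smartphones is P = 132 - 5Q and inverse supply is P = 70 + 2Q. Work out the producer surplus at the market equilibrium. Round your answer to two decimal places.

Equilibrium: 132 - 5Q = 70 + 2Q, so Q* = 8.8571 and P* = 87.7143.
The supply curve's price intercept is 70, so PS = (1/2)(Q*)(P* - 70) = (1/2)(8.8571)(17.7143) = 78.449.

78.45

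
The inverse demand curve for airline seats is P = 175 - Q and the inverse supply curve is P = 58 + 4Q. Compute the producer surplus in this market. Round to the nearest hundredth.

1095.12

Equilibrium: 175 - Q = 58 + 4Q, so Q* = 23.4 and P* = 151.6.
PS is the area between P* and the supply curve from 0 to Q*: (1/2)(23.4)(93.6) = 1095.12.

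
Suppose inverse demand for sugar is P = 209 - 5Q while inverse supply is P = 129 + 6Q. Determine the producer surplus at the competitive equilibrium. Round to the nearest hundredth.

158.68

Set 209 - 5Q = 129 + 6Q, which gives 80 = 11Q, so Q* = 7.2727 and P* = 209 - 5(7.2727) = 172.6364.
PS is the area between P* and the supply curve from 0 to Q*: (1/2)(7.2727)(43.6364) = 158.6777.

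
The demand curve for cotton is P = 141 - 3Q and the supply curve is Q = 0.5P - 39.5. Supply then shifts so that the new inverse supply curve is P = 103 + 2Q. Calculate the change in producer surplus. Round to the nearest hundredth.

-96.00

Rewriting supply in inverse form: P = 79 + 2Q.
Initial equilibrium: Q_0 = 12.4, P_0 = 103.8; CS_0 = (1/2)(12.4)(37.2) = 230.64, PS_0 = (1/2)(12.4)(24.8) = 153.76.
New equilibrium: 141 - 3Q = 103 + 2Q gives Q_1 = 7.6, P_1 = 118.2; CS_1 = 86.64, PS_1 = 57.76.
Change in producer surplus = 57.76 - 153.76 = -96.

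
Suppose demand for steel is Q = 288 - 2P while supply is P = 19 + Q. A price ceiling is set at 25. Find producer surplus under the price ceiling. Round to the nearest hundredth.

18.00

Rewriting demand in inverse form: P = 144 - 0.5Q.
Free-market equilibrium: 144 - 0.5Q = 19 + Q gives Q* = 83.3333, P* = 102.3333.
At P = 25, sellers supply (25 - 19)/1 = 6 while buyers want more, so the quantity traded is 6 at price 25.
PS is the triangle above supply below 25: (1/2)(6)(25 - 19) = 18.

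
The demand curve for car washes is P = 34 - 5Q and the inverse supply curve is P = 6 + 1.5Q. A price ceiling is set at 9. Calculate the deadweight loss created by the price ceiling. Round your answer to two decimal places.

Without the control, 34 - 5Q = 6 + 1.5Q so Q* = 4.3077 and P* = 12.4615.
At the ceiling price 9, quantity supplied is (9 - 6)/1.5 = 2; supply is the short side, so Q = 2 trades at P = 9.
At Q = 2 the demand price is 24 and the supply price is 9. Deadweight loss is the triangle between the curves from 2 to 4.3077: (1/2)(24 - 9)(4.3077 - 2) = 17.3077.

17.31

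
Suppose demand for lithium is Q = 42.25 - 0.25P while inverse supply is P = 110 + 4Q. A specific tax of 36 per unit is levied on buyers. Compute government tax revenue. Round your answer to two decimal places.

Rewriting demand in inverse form: P = 169 - 4Q.
Without the tax, 169 - 4Q = 110 + 4Q so Q* = 7.375 and P* = 139.5.
With the tax, buyers' net willingness to pay falls by 36: (169 - 36) - 4Q = 110 + 4Q, so Q_t = 2.875. Buyers pay P_b = 157.5; sellers receive P_s = P_b - 36 = 121.5.
Revenue is the tax times quantity traded: 36 x 2.875 = 103.5.

103.50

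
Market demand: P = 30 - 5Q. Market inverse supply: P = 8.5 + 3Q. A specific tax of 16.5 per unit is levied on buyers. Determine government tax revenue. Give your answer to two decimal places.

Without the tax, 30 - 5Q = 8.5 + 3Q so Q* = 2.6875 and P* = 16.5625.
A tax on buyers shifts demand down by 16.5: (30 - 16.5) - 5Q = 8.5 + 3Q, so Q_t = 0.625. Buyers pay P_b = 26.875; sellers receive P_s = P_b - 16.5 = 10.375.
Revenue is the tax times quantity traded: 16.5 x 0.625 = 10.3125.

10.31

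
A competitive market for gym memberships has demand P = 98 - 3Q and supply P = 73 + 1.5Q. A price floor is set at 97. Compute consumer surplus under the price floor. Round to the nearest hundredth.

Free-market equilibrium: 98 - 3Q = 73 + 1.5Q gives Q* = 5.5556, P* = 81.3333.
At the floor price 97, quantity demanded is (98 - 97)/3 = 0.3333; demand is the short side, so Q = 0.3333 trades at P = 97.
CS is the triangle under demand above 97: (1/2)(0.3333)(98 - 97) = 0.1667.

0.17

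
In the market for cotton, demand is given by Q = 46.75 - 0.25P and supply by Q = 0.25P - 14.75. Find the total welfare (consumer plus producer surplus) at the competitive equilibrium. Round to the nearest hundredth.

Rewriting demand in inverse form: P = 187 - 4Q.
Rewriting supply in inverse form: P = 59 + 4Q.
Setting demand equal to supply, 128 = 8Q, so Q* = 16 and P* = 123.
CS = (1/2)(16)(64) = 512 and PS = (1/2)(16)(64) = 512, so total surplus = 1024.

1024.00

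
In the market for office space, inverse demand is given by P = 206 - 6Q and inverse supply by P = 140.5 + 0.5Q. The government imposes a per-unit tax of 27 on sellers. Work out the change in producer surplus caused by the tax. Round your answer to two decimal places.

Pre-tax equilibrium: 206 - 6Q = 140.5 + 0.5Q gives Q* = 10.0769, P* = 145.5385.
With the tax, sellers need 27 more per unit: 206 - 6Q = 140.5 + 0.5Q + 27, so Q_t = 5.9231. Buyers pay P_b = 170.4615; sellers receive P_s = P_b - 27 = 143.4615.
Producers lose the trapezoid between P_s and P* out to Q_t plus the triangle from Q_t to Q*: change in PS = 8.7707 - 25.3861 = -16.6154.

-16.62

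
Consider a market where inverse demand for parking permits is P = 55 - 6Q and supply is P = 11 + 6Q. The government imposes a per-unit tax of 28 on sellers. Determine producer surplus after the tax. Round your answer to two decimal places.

Pre-tax equilibrium: 55 - 6Q = 11 + 6Q gives Q* = 3.6667, P* = 33.
With the tax, sellers need 28 more per unit: 55 - 6Q = 11 + 6Q + 28, so Q_t = 1.3333. Buyers pay P_b = 47; sellers receive P_s = P_b - 28 = 19.
PS = (1/2)(Q_t)(P_s - 11) = (1/2)(1.3333)(8) = 5.3333.

5.33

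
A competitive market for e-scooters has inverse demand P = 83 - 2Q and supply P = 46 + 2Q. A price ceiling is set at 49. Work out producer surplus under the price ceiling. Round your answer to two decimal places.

Without the control, 83 - 2Q = 46 + 2Q so Q* = 9.25 and P* = 64.5.
At P = 49, sellers supply (49 - 46)/2 = 1.5 while buyers want more, so the quantity traded is 1.5 at price 49.
PS is the triangle above supply below 49: (1/2)(1.5)(49 - 46) = 2.25.

2.25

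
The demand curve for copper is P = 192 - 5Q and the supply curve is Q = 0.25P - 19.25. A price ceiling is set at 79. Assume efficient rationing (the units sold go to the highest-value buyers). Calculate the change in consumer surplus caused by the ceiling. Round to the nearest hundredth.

Rewriting supply in inverse form: P = 77 + 4Q.
Free-market equilibrium: 192 - 5Q = 77 + 4Q gives Q* = 12.7778, P* = 128.1111.
At the ceiling price 79, quantity supplied is (79 - 77)/4 = 0.5; supply is the short side, so Q = 0.5 trades at P = 79.
CS goes from (1/2)(12.7778)(63.8889) = 408.179 to 55.875 (computed as (192 - 79)(0.5) - (1/2)(5)(0.5)^2), a change of -352.304.

-352.30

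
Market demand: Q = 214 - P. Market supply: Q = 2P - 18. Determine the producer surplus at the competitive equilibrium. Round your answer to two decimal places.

4669.44

Rewriting demand in inverse form: P = 214 - Q.
Rewriting supply in inverse form: P = 9 + 0.5Q.
Equilibrium: 214 - Q = 9 + 0.5Q, so Q* = 136.6667 and P* = 77.3333.
PS is the area between P* and the supply curve from 0 to Q*: (1/2)(136.6667)(68.3333) = 4669.4444.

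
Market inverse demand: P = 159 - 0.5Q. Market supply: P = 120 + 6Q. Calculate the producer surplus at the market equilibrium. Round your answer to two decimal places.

108.00

Setting demand equal to supply, 39 = 6.5Q, so Q* = 6 and P* = 156.
Producer surplus is the triangle above supply below P*: (1/2)(6)(156 - 120) = (1/2)(6)(36) = 108.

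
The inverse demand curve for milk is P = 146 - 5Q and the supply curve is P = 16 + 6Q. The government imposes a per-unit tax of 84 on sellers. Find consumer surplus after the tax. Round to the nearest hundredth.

43.72

Pre-tax equilibrium: 146 - 5Q = 16 + 6Q gives Q* = 11.8182, P* = 86.9091.
With the tax, sellers need 84 more per unit: 146 - 5Q = 16 + 6Q + 84, so Q_t = 4.1818. Buyers pay P_b = 125.0909; sellers receive P_s = P_b - 84 = 41.0909.
CS = (1/2)(Q_t)(146 - P_b) = (1/2)(4.1818)(20.9091) = 43.719.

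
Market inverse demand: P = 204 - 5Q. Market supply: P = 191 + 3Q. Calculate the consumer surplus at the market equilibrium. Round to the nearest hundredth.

Equilibrium: 204 - 5Q = 191 + 3Q, so Q* = 1.625 and P* = 195.875.
Consumer surplus is the triangle under demand above P*: (1/2)(1.625)(204 - 195.875) = (1/2)(1.625)(8.125) = 6.6016.

6.60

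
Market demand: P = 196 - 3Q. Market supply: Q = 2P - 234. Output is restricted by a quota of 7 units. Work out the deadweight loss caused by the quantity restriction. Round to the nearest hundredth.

Rewriting supply in inverse form: P = 117 + 0.5Q.
Without the quota, 196 - 3Q = 117 + 0.5Q gives Q* = 22.5714.
At Q = 7 the demand price is 196 - 3(7) = 175 and the supply price is 117 + 0.5(7) = 120.5.
Deadweight loss is the triangle between the curves from 7 to 22.5714: (1/2)(175 - 120.5)(22.5714 - 7) = 424.3214.

424.32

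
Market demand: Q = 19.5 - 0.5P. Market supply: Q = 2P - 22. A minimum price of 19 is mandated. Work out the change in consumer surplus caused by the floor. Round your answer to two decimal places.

-25.44

Rewriting demand in inverse form: P = 39 - 2Q.
Rewriting supply in inverse form: P = 11 + 0.5Q.
Without the control, 39 - 2Q = 11 + 0.5Q so Q* = 11.2 and P* = 16.6.
At P = 19, buyers demand (39 - 19)/2 = 10 while sellers would supply more, so the quantity traded is 10 at price 19.
CS goes from (1/2)(11.2)(22.4) = 125.44 to 100 (computed as (39 - 19)(10) - (1/2)(2)(10)^2), a change of -25.44.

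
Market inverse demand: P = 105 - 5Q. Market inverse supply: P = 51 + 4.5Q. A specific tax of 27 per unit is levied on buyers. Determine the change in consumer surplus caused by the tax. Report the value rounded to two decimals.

-60.58

Without the tax, 105 - 5Q = 51 + 4.5Q so Q* = 5.6842 and P* = 76.5789.
With the tax, buyers' net willingness to pay falls by 27: (105 - 27) - 5Q = 51 + 4.5Q, so Q_t = 2.8421. Buyers pay P_b = 90.7895; sellers receive P_s = P_b - 27 = 63.7895.
Consumers lose the trapezoid between P* and P_b out to Q_t plus the triangle from Q_t to Q*: change in CS = 20.1939 - 80.7756 = -60.5817.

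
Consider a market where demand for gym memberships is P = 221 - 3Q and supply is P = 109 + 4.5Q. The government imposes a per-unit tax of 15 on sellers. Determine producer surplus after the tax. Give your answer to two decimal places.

376.36

Without the tax, 221 - 3Q = 109 + 4.5Q so Q* = 14.9333 and P* = 176.2.
With the tax, sellers need 15 more per unit: 221 - 3Q = 109 + 4.5Q + 15, so Q_t = 12.9333. Buyers pay P_b = 182.2; sellers receive P_s = P_b - 15 = 167.2.
Producer surplus is the triangle above supply below P_s: (1/2)(12.9333)(167.2 - 109) = 376.36.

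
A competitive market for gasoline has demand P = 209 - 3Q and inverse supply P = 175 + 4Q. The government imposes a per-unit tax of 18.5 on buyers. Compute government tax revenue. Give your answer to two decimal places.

40.96

Pre-tax equilibrium: 209 - 3Q = 175 + 4Q gives Q* = 4.8571, P* = 194.4286.
A tax on buyers shifts demand down by 18.5: (209 - 18.5) - 3Q = 175 + 4Q, so Q_t = 2.2143. Buyers pay P_b = 202.3571; sellers receive P_s = P_b - 18.5 = 183.8571.
Revenue is the tax times quantity traded: 18.5 x 2.2143 = 40.9643.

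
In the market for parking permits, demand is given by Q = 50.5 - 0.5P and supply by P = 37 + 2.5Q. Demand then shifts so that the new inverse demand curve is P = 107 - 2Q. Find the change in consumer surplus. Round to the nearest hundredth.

39.70

Rewriting demand in inverse form: P = 101 - 2Q.
Initial equilibrium: Q_0 = 14.2222, P_0 = 72.5556; CS_0 = (1/2)(14.2222)(28.4444) = 202.2716, PS_0 = (1/2)(14.2222)(35.5556) = 252.8395.
New equilibrium: 107 - 2Q = 37 + 2.5Q gives Q_1 = 15.5556, P_1 = 75.8889; CS_1 = 241.9753, PS_1 = 302.4691.
Change in consumer surplus = 241.9753 - 202.2716 = 39.7037.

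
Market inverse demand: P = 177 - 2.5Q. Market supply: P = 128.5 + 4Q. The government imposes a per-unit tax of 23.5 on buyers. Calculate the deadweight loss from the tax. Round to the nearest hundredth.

42.48

Without the tax, 177 - 2.5Q = 128.5 + 4Q so Q* = 7.4615 and P* = 158.3462.
A tax on buyers shifts demand down by 23.5: (177 - 23.5) - 2.5Q = 128.5 + 4Q, so Q_t = 3.8462. Buyers pay P_b = 167.3846; sellers receive P_s = P_b - 23.5 = 143.8846.
Deadweight loss is the triangle between the curves from Q_t to Q*: (1/2)(7.4615 - 3.8462)(23.5) = 42.4808.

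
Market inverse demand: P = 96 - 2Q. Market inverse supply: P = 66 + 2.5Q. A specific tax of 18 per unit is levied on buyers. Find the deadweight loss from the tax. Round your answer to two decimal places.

Pre-tax equilibrium: 96 - 2Q = 66 + 2.5Q gives Q* = 6.6667, P* = 82.6667.
With the tax, buyers' net willingness to pay falls by 18: (96 - 18) - 2Q = 66 + 2.5Q, so Q_t = 2.6667. Buyers pay P_b = 90.6667; sellers receive P_s = P_b - 18 = 72.6667.
Deadweight loss is the triangle between the curves from Q_t to Q*: (1/2)(6.6667 - 2.6667)(18) = 36.

36.00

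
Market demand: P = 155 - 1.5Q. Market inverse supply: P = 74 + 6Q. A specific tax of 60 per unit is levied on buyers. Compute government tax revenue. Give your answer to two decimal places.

168.00

Without the tax, 155 - 1.5Q = 74 + 6Q so Q* = 10.8 and P* = 138.8.
A tax on buyers shifts demand down by 60: (155 - 60) - 1.5Q = 74 + 6Q, so Q_t = 2.8. Buyers pay P_b = 150.8; sellers receive P_s = P_b - 60 = 90.8.
Revenue is the tax times quantity traded: 60 x 2.8 = 168.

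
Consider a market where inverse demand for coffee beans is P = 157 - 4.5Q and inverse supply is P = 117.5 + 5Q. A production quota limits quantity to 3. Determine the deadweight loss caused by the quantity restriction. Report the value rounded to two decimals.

Unrestricted equilibrium: Q* = (157 - 117.5)/(4.5 + 5) = 4.1579.
At Q = 3 the demand price is 157 - 4.5(3) = 143.5 and the supply price is 117.5 + 5(3) = 132.5.
Deadweight loss is the triangle between the curves from 3 to 4.1579: (1/2)(143.5 - 132.5)(4.1579 - 3) = 6.3684.

6.37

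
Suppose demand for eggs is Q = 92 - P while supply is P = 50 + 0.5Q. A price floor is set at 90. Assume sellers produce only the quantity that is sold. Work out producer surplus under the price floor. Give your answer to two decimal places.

Rewriting demand in inverse form: P = 92 - Q.
Free-market equilibrium: 92 - Q = 50 + 0.5Q gives Q* = 28, P* = 64.
At the floor price 90, quantity demanded is (92 - 90)/1 = 2; demand is the short side, so Q = 2 trades at P = 90.
The supply price at Q = 2 is 51. PS is the trapezoid between 90 and supply over [0, 2]: (1/2)[(90 - 50) + (90 - 51)](2) = 79.

79.00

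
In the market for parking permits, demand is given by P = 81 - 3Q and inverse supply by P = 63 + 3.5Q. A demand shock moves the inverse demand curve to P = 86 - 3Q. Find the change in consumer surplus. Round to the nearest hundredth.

7.28

Initial equilibrium: Q_0 = 2.7692, P_0 = 72.6923; CS_0 = (1/2)(2.7692)(8.3077) = 11.503, PS_0 = (1/2)(2.7692)(9.6923) = 13.4201.
New equilibrium: 86 - 3Q = 63 + 3.5Q gives Q_1 = 3.5385, P_1 = 75.3846; CS_1 = 18.7811, PS_1 = 21.9112.
Change in consumer surplus = 18.7811 - 11.503 = 7.2781.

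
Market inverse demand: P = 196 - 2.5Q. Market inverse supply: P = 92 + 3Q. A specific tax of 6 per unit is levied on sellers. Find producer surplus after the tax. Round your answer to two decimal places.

476.23

Pre-tax equilibrium: 196 - 2.5Q = 92 + 3Q gives Q* = 18.9091, P* = 148.7273.
A tax on sellers shifts supply up by 6: 196 - 2.5Q = 92 + 3Q + 6, so Q_t = 17.8182. Buyers pay P_b = 151.4545; sellers receive P_s = P_b - 6 = 145.4545.
Producer surplus is the triangle above supply below P_s: (1/2)(17.8182)(145.4545 - 92) = 476.2314.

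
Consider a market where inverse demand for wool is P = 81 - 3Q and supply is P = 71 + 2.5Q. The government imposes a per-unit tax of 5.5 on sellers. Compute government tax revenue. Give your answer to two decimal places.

Without the tax, 81 - 3Q = 71 + 2.5Q so Q* = 1.8182 and P* = 75.5455.
With the tax, sellers need 5.5 more per unit: 81 - 3Q = 71 + 2.5Q + 5.5, so Q_t = 0.8182. Buyers pay P_b = 78.5455; sellers receive P_s = P_b - 5.5 = 73.0455.
Revenue is the tax times quantity traded: 5.5 x 0.8182 = 4.5.

4.50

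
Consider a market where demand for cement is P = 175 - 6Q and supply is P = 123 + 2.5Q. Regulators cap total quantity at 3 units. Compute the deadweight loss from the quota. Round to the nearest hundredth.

Without the quota, 175 - 6Q = 123 + 2.5Q gives Q* = 6.1176.
At Q = 3 the demand price is 175 - 6(3) = 157 and the supply price is 123 + 2.5(3) = 130.5.
Deadweight loss is the triangle between the curves from 3 to 6.1176: (1/2)(157 - 130.5)(6.1176 - 3) = 41.3088.

41.31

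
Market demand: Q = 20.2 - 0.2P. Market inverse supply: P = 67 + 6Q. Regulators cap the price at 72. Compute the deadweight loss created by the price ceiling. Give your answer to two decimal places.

Rewriting demand in inverse form: P = 101 - 5Q.
Free-market equilibrium: 101 - 5Q = 67 + 6Q gives Q* = 3.0909, P* = 85.5455.
At P = 72, sellers supply (72 - 67)/6 = 0.8333 while buyers want more, so the quantity traded is 0.8333 at price 72.
The lost-trades triangle has base Q* - 0.8333 = 2.2576 and height equal to the gap between the curves at Q = 0.8333, which is 96.8333 - 72 = 24.8333. DWL = (1/2)(2.2576)(24.8333) = 28.0316.

28.03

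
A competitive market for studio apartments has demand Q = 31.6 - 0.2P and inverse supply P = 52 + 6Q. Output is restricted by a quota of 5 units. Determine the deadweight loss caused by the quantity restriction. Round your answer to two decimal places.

118.23

Rewriting demand in inverse form: P = 158 - 5Q.
Without the quota, 158 - 5Q = 52 + 6Q gives Q* = 9.6364.
At Q = 5 the demand price is 158 - 5(5) = 133 and the supply price is 52 + 6(5) = 82.
Deadweight loss is the triangle between the curves from 5 to 9.6364: (1/2)(133 - 82)(9.6364 - 5) = 118.2273.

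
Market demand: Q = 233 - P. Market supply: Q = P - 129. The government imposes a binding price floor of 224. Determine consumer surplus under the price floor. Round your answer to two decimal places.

40.50

Rewriting demand in inverse form: P = 233 - Q.
Rewriting supply in inverse form: P = 129 + Q.
Free-market equilibrium: 233 - Q = 129 + Q gives Q* = 52, P* = 181.
At P = 224, buyers demand (233 - 224)/1 = 9 while sellers would supply more, so the quantity traded is 9 at price 224.
CS is the triangle under demand above 224: (1/2)(9)(233 - 224) = 40.5.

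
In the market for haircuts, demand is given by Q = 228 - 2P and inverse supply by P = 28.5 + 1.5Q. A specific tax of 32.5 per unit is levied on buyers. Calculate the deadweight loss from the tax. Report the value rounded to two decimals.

Rewriting demand in inverse form: P = 114 - 0.5Q.
Pre-tax equilibrium: 114 - 0.5Q = 28.5 + 1.5Q gives Q* = 42.75, P* = 92.625.
A tax on buyers shifts demand down by 32.5: (114 - 32.5) - 0.5Q = 28.5 + 1.5Q, so Q_t = 26.5. Buyers pay P_b = 100.75; sellers receive P_s = P_b - 32.5 = 68.25.
Deadweight loss is the triangle between the curves from Q_t to Q*: (1/2)(42.75 - 26.5)(32.5) = 264.0625.

264.06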